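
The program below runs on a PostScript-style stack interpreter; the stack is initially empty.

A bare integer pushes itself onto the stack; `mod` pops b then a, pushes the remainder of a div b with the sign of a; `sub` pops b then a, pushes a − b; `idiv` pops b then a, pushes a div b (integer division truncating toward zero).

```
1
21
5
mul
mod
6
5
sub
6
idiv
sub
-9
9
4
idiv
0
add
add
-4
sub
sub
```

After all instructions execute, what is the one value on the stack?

4

1    : 1
21   : 1 21
5    : 1 21 5
mul  : 1 105
mod  : 1
6    : 1 6
5    : 1 6 5
sub  : 1 1
6    : 1 1 6
idiv : 1 0
sub  : 1
-9   : 1 -9
9    : 1 -9 9
4    : 1 -9 9 4
idiv : 1 -9 2
0    : 1 -9 2 0
add  : 1 -9 2
add  : 1 -7
-4   : 1 -7 -4
sub  : 1 -3
sub  : 4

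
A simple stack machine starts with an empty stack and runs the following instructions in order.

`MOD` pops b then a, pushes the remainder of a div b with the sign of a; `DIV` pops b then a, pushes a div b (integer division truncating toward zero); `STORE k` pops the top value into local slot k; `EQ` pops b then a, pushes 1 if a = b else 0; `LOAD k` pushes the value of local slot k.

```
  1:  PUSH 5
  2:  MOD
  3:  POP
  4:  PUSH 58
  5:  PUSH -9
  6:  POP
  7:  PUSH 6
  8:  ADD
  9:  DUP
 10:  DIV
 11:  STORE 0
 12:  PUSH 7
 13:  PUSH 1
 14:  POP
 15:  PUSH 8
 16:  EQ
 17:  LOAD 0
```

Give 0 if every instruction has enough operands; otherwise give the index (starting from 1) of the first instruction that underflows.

PUSH 5 → [5]
MOD  — needs 2 operands, stack has 1 → underflow

2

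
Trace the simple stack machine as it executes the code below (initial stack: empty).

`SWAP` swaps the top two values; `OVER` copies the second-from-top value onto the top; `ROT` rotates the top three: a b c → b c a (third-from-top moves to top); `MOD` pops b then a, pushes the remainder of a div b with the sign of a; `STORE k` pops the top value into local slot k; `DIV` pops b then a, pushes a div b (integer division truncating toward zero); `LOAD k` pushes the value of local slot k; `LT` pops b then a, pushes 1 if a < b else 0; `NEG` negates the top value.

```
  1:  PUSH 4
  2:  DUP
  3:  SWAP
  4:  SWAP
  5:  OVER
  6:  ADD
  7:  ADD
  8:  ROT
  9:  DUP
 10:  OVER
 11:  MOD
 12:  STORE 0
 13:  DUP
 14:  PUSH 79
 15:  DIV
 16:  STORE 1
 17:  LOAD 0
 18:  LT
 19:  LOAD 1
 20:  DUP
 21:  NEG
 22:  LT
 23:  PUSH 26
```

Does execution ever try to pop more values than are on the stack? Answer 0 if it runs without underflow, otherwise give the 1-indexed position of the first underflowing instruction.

8

PUSH 4 -> [4]
DUP    -> [4, 4]
SWAP   -> [4, 4]
SWAP   -> [4, 4]
OVER   -> [4, 4, 4]
ADD    -> [4, 8]
ADD    -> [12]
ROT  — needs 3 operands, stack has 1 → underflow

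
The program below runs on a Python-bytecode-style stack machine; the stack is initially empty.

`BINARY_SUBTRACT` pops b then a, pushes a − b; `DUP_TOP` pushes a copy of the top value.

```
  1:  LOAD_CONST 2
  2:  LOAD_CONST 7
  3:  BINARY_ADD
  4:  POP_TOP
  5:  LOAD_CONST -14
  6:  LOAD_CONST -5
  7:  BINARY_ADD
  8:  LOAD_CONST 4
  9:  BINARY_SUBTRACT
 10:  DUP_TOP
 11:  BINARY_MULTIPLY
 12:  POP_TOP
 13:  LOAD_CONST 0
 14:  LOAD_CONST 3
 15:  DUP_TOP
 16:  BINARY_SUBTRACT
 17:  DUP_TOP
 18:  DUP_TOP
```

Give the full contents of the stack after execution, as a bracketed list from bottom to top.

[0, 0, 0, 0]

LOAD_CONST 2     2
LOAD_CONST 7     2 7
BINARY_ADD       9
POP_TOP          (empty)
LOAD_CONST -14   -14
LOAD_CONST -5    -14 -5
BINARY_ADD       -19
LOAD_CONST 4     -19 4
BINARY_SUBTRACT  -23
DUP_TOP          -23 -23
BINARY_MULTIPLY  529
POP_TOP          (empty)
LOAD_CONST 0     0
LOAD_CONST 3     0 3
DUP_TOP          0 3 3
BINARY_SUBTRACT  0 0
DUP_TOP          0 0 0
DUP_TOP          0 0 0 0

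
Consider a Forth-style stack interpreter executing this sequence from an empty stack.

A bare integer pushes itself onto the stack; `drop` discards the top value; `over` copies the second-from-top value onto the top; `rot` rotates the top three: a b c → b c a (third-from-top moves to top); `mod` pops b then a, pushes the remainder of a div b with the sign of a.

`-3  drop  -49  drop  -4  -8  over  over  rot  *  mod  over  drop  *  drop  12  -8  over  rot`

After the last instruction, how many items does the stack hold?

3

-3    -3
drop  (empty)
-49   -49
drop  (empty)
-4    -4
-8    -4 -8
over  -4 -8 -4
over  -4 -8 -4 -8
rot   -4 -4 -8 -8
*     -4 -4 64
mod   -4 -4
over  -4 -4 -4
drop  -4 -4
*     16
drop  (empty)
12    12
-8    12 -8
over  12 -8 12
rot   -8 12 12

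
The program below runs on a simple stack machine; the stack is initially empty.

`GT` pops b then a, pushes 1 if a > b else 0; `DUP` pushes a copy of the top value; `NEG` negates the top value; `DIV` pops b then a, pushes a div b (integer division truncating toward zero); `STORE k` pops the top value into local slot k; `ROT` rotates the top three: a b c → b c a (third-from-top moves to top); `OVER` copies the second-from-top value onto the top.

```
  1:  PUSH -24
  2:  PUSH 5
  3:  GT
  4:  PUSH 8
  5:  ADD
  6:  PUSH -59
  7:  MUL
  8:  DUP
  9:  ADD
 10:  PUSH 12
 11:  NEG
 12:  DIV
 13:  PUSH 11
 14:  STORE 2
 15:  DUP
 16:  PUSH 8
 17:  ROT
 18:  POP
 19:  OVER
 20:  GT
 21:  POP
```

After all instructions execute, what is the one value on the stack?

PUSH -24 -> [-24]
PUSH 5   -> [-24, 5]
GT       -> [0]
PUSH 8   -> [0, 8]
ADD      -> [8]
PUSH -59 -> [8, -59]
MUL      -> [-472]
DUP      -> [-472, -472]
ADD      -> [-944]
PUSH 12  -> [-944, 12]
NEG      -> [-944, -12]
DIV      -> [78]
PUSH 11  -> [78, 11]
STORE 2  -> [78]
DUP      -> [78, 78]
PUSH 8   -> [78, 78, 8]
ROT      -> [78, 8, 78]
POP      -> [78, 8]
OVER     -> [78, 8, 78]
GT       -> [78, 0]
POP      -> [78]

78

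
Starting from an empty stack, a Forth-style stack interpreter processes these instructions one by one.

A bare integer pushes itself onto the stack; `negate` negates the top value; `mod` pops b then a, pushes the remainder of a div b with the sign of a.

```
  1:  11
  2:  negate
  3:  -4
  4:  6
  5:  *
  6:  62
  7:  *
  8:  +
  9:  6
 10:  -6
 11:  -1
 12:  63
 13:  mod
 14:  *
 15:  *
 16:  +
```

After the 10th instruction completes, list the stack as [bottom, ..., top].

[-1499, 6, -6]

11      [11]
negate  [-11]
-4      [-11, -4]
6       [-11, -4, 6]
*       [-11, -24]
62      [-11, -24, 62]
*       [-11, -1488]
+       [-1499]
6       [-1499, 6]
-6      [-1499, 6, -6]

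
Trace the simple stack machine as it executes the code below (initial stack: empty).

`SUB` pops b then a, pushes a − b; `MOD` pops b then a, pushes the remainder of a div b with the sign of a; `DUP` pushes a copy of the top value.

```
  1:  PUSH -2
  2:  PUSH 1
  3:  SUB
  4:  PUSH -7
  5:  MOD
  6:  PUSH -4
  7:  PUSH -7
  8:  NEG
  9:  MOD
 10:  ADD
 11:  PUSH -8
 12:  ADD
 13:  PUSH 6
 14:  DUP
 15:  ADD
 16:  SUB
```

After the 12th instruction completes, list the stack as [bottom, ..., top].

[-15]

PUSH -2 → [-2]
PUSH 1  → [-2, 1]
SUB     → [-3]
PUSH -7 → [-3, -7]
MOD     → [-3]
PUSH -4 → [-3, -4]
PUSH -7 → [-3, -4, -7]
NEG     → [-3, -4, 7]
MOD     → [-3, -4]
ADD     → [-7]
PUSH -8 → [-7, -8]
ADD     → [-15]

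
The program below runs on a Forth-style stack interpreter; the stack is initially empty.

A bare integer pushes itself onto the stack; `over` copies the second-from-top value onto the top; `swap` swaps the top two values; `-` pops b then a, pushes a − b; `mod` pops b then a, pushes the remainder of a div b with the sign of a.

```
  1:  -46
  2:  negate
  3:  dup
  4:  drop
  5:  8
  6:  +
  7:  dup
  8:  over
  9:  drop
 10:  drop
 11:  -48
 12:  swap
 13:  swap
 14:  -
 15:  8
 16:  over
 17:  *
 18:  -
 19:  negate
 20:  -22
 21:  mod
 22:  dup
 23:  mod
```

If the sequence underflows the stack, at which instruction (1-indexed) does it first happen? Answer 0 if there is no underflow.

0

-46    -> [-46]
negate -> [46]
dup    -> [46, 46]
drop   -> [46]
8      -> [46, 8]
+      -> [54]
dup    -> [54, 54]
over   -> [54, 54, 54]
drop   -> [54, 54]
drop   -> [54]
-48    -> [54, -48]
swap   -> [-48, 54]
swap   -> [54, -48]
-      -> [102]
8      -> [102, 8]
over   -> [102, 8, 102]
*      -> [102, 816]
-      -> [-714]
negate -> [714]
-22    -> [714, -22]
mod    -> [10]
dup    -> [10, 10]
mod    -> [0]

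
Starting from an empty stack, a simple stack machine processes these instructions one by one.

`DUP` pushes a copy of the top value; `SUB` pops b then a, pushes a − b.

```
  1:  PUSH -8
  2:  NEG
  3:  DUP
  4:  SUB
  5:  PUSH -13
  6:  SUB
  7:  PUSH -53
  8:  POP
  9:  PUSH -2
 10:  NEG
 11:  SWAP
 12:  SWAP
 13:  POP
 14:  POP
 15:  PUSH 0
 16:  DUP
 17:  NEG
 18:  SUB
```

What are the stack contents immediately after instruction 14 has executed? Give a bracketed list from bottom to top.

[]

PUSH -8  → [-8]
NEG      → [8]
DUP      → [8, 8]
SUB      → [0]
PUSH -13 → [0, -13]
SUB      → [13]
PUSH -53 → [13, -53]
POP      → [13]
PUSH -2  → [13, -2]
NEG      → [13, 2]
SWAP     → [2, 13]
SWAP     → [13, 2]
POP      → [13]
POP      → []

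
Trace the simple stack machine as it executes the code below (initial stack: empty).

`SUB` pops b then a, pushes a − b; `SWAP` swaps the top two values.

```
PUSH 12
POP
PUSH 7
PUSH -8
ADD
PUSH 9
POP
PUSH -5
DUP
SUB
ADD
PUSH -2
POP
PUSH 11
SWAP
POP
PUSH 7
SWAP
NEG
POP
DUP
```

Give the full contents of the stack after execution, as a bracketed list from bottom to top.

PUSH 12 → [12]
POP     → []
PUSH 7  → [7]
PUSH -8 → [7, -8]
ADD     → [-1]
PUSH 9  → [-1, 9]
POP     → [-1]
PUSH -5 → [-1, -5]
DUP     → [-1, -5, -5]
SUB     → [-1, 0]
ADD     → [-1]
PUSH -2 → [-1, -2]
POP     → [-1]
PUSH 11 → [-1, 11]
SWAP    → [11, -1]
POP     → [11]
PUSH 7  → [11, 7]
SWAP    → [7, 11]
NEG     → [7, -11]
POP     → [7]
DUP     → [7, 7]

[7, 7]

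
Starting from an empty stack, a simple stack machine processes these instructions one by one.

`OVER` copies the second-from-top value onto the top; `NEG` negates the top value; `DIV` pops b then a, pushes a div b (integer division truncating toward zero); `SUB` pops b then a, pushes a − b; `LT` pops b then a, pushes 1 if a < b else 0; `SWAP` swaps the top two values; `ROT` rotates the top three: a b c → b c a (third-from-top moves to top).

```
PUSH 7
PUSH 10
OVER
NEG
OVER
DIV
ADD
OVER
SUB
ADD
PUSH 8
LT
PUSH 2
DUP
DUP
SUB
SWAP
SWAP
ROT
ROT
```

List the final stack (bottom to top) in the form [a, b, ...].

PUSH 7  : [7]
PUSH 10 : [7, 10]
OVER    : [7, 10, 7]
NEG     : [7, 10, -7]
OVER    : [7, 10, -7, 10]
DIV     : [7, 10, 0]
ADD     : [7, 10]
OVER    : [7, 10, 7]
SUB     : [7, 3]
ADD     : [10]
PUSH 8  : [10, 8]
LT      : [0]
PUSH 2  : [0, 2]
DUP     : [0, 2, 2]
DUP     : [0, 2, 2, 2]
SUB     : [0, 2, 0]
SWAP    : [0, 0, 2]
SWAP    : [0, 2, 0]
ROT     : [2, 0, 0]
ROT     : [0, 0, 2]

[0, 0, 2]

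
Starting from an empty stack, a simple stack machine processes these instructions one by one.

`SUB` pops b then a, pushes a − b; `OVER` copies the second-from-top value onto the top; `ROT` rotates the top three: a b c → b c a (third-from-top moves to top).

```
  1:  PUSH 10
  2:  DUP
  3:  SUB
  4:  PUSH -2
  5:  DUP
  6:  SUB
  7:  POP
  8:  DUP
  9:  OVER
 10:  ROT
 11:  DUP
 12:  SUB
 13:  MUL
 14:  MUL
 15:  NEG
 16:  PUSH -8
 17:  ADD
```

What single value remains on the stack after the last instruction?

-8

PUSH 10  10
DUP      10 10
SUB      0
PUSH -2  0 -2
DUP      0 -2 -2
SUB      0 0
POP      0
DUP      0 0
OVER     0 0 0
ROT      0 0 0
DUP      0 0 0 0
SUB      0 0 0
MUL      0 0
MUL      0
NEG      0
PUSH -8  0 -8
ADD      -8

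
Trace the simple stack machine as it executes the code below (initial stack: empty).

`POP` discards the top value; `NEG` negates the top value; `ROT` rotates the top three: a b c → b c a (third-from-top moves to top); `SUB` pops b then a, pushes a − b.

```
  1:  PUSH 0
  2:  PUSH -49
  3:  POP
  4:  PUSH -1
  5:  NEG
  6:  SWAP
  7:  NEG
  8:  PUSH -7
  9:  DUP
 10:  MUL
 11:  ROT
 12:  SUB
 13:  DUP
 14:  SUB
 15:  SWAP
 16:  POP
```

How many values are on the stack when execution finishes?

1

PUSH 0   -> 0
PUSH -49 -> 0 -49
POP      -> 0
PUSH -1  -> 0 -1
NEG      -> 0 1
SWAP     -> 1 0
NEG      -> 1 0
PUSH -7  -> 1 0 -7
DUP      -> 1 0 -7 -7
MUL      -> 1 0 49
ROT      -> 0 49 1
SUB      -> 0 48
DUP      -> 0 48 48
SUB      -> 0 0
SWAP     -> 0 0
POP      -> 0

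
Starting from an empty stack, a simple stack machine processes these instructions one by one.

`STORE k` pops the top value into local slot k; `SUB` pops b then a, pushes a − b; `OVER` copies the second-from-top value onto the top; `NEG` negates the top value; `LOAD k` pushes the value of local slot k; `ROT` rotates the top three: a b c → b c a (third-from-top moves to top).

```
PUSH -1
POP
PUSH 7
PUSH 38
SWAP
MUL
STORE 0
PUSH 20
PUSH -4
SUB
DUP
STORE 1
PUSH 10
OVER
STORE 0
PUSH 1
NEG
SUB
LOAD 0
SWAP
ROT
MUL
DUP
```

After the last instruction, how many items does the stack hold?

PUSH -1  [-1]
POP      []
PUSH 7   [7]
PUSH 38  [7, 38]
SWAP     [38, 7]
MUL      [266]
STORE 0  []
PUSH 20  [20]
PUSH -4  [20, -4]
SUB      [24]
DUP      [24, 24]
STORE 1  [24]
PUSH 10  [24, 10]
OVER     [24, 10, 24]
STORE 0  [24, 10]
PUSH 1   [24, 10, 1]
NEG      [24, 10, -1]
SUB      [24, 11]
LOAD 0   [24, 11, 24]
SWAP     [24, 24, 11]
ROT      [24, 11, 24]
MUL      [24, 264]
DUP      [24, 264, 264]

3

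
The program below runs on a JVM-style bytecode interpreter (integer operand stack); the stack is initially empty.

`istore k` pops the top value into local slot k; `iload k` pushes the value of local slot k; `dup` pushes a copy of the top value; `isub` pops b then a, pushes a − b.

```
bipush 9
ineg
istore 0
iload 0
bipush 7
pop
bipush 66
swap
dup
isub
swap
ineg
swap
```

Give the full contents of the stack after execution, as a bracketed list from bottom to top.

bipush 9   [9]
ineg       [-9]
istore 0   []
iload 0    [-9]
bipush 7   [-9, 7]
pop        [-9]
bipush 66  [-9, 66]
swap       [66, -9]
dup        [66, -9, -9]
isub       [66, 0]
swap       [0, 66]
ineg       [0, -66]
swap       [-66, 0]

[-66, 0]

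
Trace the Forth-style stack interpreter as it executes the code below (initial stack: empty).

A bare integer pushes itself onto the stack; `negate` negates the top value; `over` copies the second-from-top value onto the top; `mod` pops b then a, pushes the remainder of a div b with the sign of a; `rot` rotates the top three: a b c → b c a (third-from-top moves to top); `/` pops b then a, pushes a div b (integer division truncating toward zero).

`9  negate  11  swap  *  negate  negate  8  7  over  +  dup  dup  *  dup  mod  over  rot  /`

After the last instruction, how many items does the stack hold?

9       [9]
negate  [-9]
11      [-9, 11]
swap    [11, -9]
*       [-99]
negate  [99]
negate  [-99]
8       [-99, 8]
7       [-99, 8, 7]
over    [-99, 8, 7, 8]
+       [-99, 8, 15]
dup     [-99, 8, 15, 15]
dup     [-99, 8, 15, 15, 15]
*       [-99, 8, 15, 225]
dup     [-99, 8, 15, 225, 225]
mod     [-99, 8, 15, 0]
over    [-99, 8, 15, 0, 15]
rot     [-99, 8, 0, 15, 15]
/       [-99, 8, 0, 1]

4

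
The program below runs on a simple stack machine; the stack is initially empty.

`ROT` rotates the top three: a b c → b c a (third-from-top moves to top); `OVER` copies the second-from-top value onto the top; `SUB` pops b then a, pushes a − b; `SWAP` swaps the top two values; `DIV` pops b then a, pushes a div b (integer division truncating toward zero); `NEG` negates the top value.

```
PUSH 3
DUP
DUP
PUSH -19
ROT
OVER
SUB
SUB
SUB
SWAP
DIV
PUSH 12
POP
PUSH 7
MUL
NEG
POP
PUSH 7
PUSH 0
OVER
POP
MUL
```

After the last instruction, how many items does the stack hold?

1

PUSH 3   -> 3
DUP      -> 3 3
DUP      -> 3 3 3
PUSH -19 -> 3 3 3 -19
ROT      -> 3 3 -19 3
OVER     -> 3 3 -19 3 -19
SUB      -> 3 3 -19 22
SUB      -> 3 3 -41
SUB      -> 3 44
SWAP     -> 44 3
DIV      -> 14
PUSH 12  -> 14 12
POP      -> 14
PUSH 7   -> 14 7
MUL      -> 98
NEG      -> -98
POP      -> (empty)
PUSH 7   -> 7
PUSH 0   -> 7 0
OVER     -> 7 0 7
POP      -> 7 0
MUL      -> 0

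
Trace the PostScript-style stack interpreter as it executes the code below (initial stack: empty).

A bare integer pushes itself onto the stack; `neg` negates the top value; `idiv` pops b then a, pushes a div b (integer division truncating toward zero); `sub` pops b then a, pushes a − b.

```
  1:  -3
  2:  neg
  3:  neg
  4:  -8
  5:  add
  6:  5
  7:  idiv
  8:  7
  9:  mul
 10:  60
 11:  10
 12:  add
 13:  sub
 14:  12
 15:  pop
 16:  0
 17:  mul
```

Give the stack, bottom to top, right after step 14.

-3    [-3]
neg   [3]
neg   [-3]
-8    [-3, -8]
add   [-11]
5     [-11, 5]
idiv  [-2]
7     [-2, 7]
mul   [-14]
60    [-14, 60]
10    [-14, 60, 10]
add   [-14, 70]
sub   [-84]
12    [-84, 12]

[-84, 12]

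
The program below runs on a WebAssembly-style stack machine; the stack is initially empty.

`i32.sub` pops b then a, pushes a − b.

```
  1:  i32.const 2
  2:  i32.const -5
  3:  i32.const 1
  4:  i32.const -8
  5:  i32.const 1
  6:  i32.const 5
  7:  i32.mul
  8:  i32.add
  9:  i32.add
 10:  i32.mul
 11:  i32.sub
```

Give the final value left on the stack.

-8

i32.const 2  : [2]
i32.const -5 : [2, -5]
i32.const 1  : [2, -5, 1]
i32.const -8 : [2, -5, 1, -8]
i32.const 1  : [2, -5, 1, -8, 1]
i32.const 5  : [2, -5, 1, -8, 1, 5]
i32.mul      : [2, -5, 1, -8, 5]
i32.add      : [2, -5, 1, -3]
i32.add      : [2, -5, -2]
i32.mul      : [2, 10]
i32.sub      : [-8]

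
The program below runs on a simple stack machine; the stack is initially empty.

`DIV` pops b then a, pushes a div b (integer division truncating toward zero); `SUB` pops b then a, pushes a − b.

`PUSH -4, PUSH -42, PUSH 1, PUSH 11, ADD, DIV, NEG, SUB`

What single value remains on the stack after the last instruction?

-7

PUSH -4   -4
PUSH -42  -4 -42
PUSH 1    -4 -42 1
PUSH 11   -4 -42 1 11
ADD       -4 -42 12
DIV       -4 -3
NEG       -4 3
SUB       -7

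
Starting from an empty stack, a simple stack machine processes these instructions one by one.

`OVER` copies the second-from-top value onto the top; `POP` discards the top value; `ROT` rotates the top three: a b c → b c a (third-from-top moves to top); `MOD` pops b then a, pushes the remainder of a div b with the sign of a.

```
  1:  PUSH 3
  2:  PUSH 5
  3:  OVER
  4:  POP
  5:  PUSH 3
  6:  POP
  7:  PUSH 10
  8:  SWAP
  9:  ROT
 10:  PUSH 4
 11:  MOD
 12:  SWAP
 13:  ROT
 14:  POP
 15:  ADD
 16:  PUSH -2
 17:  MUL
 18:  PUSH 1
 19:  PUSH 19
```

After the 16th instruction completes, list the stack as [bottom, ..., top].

[8, -2]

PUSH 3  -> [3]
PUSH 5  -> [3, 5]
OVER    -> [3, 5, 3]
POP     -> [3, 5]
PUSH 3  -> [3, 5, 3]
POP     -> [3, 5]
PUSH 10 -> [3, 5, 10]
SWAP    -> [3, 10, 5]
ROT     -> [10, 5, 3]
PUSH 4  -> [10, 5, 3, 4]
MOD     -> [10, 5, 3]
SWAP    -> [10, 3, 5]
ROT     -> [3, 5, 10]
POP     -> [3, 5]
ADD     -> [8]
PUSH -2 -> [8, -2]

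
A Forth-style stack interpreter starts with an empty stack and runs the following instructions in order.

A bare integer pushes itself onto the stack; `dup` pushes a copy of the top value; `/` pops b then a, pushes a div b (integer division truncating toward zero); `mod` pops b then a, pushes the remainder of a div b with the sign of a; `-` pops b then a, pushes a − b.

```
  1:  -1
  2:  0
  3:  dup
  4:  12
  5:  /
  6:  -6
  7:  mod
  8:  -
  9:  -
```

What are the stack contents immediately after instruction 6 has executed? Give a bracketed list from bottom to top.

-1  : -1
0   : -1 0
dup : -1 0 0
12  : -1 0 0 12
/   : -1 0 0
-6  : -1 0 0 -6

[-1, 0, 0, -6]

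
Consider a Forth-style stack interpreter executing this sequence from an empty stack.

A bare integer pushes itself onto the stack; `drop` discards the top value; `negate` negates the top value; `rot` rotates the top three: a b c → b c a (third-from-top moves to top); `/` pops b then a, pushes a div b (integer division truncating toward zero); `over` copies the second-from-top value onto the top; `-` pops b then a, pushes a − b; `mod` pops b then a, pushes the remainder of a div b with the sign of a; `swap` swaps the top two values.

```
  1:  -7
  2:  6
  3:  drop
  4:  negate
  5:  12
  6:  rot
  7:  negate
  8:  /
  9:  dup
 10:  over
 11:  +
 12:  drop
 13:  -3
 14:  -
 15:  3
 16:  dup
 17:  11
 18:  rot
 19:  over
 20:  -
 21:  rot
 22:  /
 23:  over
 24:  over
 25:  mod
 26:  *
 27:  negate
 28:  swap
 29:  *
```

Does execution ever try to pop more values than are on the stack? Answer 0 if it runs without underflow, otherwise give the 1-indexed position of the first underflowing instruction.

6

-7     → -7
6      → -7 6
drop   → -7
negate → 7
12     → 7 12
rot  — needs 3 operands, stack has 2 → underflow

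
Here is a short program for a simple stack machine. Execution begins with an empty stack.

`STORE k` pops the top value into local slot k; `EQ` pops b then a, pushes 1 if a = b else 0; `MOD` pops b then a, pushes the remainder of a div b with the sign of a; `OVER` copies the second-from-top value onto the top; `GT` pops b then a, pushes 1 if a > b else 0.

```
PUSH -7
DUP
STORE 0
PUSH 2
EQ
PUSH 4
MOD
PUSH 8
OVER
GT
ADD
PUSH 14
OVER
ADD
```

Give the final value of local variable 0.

-7

PUSH -7 : -7
DUP     : -7 -7
STORE 0 : -7
PUSH 2  : -7 2
EQ      : 0
PUSH 4  : 0 4
MOD     : 0
PUSH 8  : 0 8
OVER    : 0 8 0
GT      : 0 1
ADD     : 1
PUSH 14 : 1 14
OVER    : 1 14 1
ADD     : 1 15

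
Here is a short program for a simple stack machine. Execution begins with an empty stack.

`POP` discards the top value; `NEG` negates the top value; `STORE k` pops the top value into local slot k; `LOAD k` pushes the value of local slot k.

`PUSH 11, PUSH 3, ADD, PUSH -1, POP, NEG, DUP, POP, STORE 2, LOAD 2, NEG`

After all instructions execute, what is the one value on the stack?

PUSH 11  11
PUSH 3   11 3
ADD      14
PUSH -1  14 -1
POP      14
NEG      -14
DUP      -14 -14
POP      -14
STORE 2  (empty)
LOAD 2   -14
NEG      14

14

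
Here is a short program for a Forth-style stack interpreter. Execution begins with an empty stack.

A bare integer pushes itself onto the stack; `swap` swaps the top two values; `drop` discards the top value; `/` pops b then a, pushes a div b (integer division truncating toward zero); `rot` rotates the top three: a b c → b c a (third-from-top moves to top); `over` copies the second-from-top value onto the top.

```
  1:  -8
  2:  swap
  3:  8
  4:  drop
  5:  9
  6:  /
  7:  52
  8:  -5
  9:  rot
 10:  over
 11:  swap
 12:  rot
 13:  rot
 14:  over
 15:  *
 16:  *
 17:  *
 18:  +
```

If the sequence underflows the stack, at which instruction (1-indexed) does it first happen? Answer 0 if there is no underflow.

2

-8  [-8]
swap  — needs 2 operands, stack has 1 → underflow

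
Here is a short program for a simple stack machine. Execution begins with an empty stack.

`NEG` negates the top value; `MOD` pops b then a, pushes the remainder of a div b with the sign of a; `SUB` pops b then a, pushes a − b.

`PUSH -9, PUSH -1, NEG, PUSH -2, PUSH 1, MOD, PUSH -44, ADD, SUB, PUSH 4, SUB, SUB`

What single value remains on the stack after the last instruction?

PUSH -9  : [-9]
PUSH -1  : [-9, -1]
NEG      : [-9, 1]
PUSH -2  : [-9, 1, -2]
PUSH 1   : [-9, 1, -2, 1]
MOD      : [-9, 1, 0]
PUSH -44 : [-9, 1, 0, -44]
ADD      : [-9, 1, -44]
SUB      : [-9, 45]
PUSH 4   : [-9, 45, 4]
SUB      : [-9, 41]
SUB      : [-50]

-50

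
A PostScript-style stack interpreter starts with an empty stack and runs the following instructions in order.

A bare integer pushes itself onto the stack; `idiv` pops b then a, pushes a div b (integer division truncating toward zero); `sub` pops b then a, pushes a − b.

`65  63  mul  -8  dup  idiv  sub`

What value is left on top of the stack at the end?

65    [65]
63    [65, 63]
mul   [4095]
-8    [4095, -8]
dup   [4095, -8, -8]
idiv  [4095, 1]
sub   [4094]

4094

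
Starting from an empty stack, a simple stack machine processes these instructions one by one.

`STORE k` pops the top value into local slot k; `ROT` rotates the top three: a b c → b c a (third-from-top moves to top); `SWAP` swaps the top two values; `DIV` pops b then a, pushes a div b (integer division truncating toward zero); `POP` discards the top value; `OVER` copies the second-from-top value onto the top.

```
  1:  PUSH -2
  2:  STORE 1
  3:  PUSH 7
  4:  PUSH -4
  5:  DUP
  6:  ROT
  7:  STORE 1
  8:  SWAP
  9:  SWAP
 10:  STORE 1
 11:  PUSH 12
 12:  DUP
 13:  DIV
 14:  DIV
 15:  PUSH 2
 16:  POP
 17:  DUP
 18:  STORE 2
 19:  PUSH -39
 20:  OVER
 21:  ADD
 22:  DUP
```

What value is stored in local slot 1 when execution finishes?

PUSH -2   [-2]
STORE 1   []
PUSH 7    [7]
PUSH -4   [7, -4]
DUP       [7, -4, -4]
ROT       [-4, -4, 7]
STORE 1   [-4, -4]
SWAP      [-4, -4]
SWAP      [-4, -4]
STORE 1   [-4]
PUSH 12   [-4, 12]
DUP       [-4, 12, 12]
DIV       [-4, 1]
DIV       [-4]
PUSH 2    [-4, 2]
POP       [-4]
DUP       [-4, -4]
STORE 2   [-4]
PUSH -39  [-4, -39]
OVER      [-4, -39, -4]
ADD       [-4, -43]
DUP       [-4, -43, -43]

-4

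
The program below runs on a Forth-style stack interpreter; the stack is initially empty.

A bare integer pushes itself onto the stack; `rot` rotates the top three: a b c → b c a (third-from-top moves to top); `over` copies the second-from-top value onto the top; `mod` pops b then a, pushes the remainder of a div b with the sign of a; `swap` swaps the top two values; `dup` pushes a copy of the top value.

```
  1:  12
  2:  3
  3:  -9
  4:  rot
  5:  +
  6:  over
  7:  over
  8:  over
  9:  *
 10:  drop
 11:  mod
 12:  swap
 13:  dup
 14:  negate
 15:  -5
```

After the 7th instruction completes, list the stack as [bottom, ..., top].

[3, 3, 3, 3]

12   → [12]
3    → [12, 3]
-9   → [12, 3, -9]
rot  → [3, -9, 12]
+    → [3, 3]
over → [3, 3, 3]
over → [3, 3, 3, 3]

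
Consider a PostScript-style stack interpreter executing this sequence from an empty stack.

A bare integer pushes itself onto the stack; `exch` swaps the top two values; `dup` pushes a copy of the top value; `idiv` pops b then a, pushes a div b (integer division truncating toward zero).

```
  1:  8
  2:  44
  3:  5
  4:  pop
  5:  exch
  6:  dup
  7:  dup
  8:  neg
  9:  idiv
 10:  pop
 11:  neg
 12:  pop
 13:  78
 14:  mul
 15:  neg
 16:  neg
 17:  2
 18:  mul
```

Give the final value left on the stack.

8    : [8]
44   : [8, 44]
5    : [8, 44, 5]
pop  : [8, 44]
exch : [44, 8]
dup  : [44, 8, 8]
dup  : [44, 8, 8, 8]
neg  : [44, 8, 8, -8]
idiv : [44, 8, -1]
pop  : [44, 8]
neg  : [44, -8]
pop  : [44]
78   : [44, 78]
mul  : [3432]
neg  : [-3432]
neg  : [3432]
2    : [3432, 2]
mul  : [6864]

6864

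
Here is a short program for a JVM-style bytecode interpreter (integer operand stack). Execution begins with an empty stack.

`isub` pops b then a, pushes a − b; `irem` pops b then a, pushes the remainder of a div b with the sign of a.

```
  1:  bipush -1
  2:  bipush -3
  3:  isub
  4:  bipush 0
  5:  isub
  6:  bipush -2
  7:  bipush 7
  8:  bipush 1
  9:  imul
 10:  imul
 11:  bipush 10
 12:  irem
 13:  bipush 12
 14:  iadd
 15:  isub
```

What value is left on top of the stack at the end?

-6

bipush -1 : -1
bipush -3 : -1 -3
isub      : 2
bipush 0  : 2 0
isub      : 2
bipush -2 : 2 -2
bipush 7  : 2 -2 7
bipush 1  : 2 -2 7 1
imul      : 2 -2 7
imul      : 2 -14
bipush 10 : 2 -14 10
irem      : 2 -4
bipush 12 : 2 -4 12
iadd      : 2 8
isub      : -6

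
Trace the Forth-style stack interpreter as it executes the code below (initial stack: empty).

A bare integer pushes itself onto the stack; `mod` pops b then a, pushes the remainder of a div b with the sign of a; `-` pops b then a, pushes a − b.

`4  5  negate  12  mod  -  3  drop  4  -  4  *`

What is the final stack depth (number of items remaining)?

4      : [4]
5      : [4, 5]
negate : [4, -5]
12     : [4, -5, 12]
mod    : [4, -5]
-      : [9]
3      : [9, 3]
drop   : [9]
4      : [9, 4]
-      : [5]
4      : [5, 4]
*      : [20]

1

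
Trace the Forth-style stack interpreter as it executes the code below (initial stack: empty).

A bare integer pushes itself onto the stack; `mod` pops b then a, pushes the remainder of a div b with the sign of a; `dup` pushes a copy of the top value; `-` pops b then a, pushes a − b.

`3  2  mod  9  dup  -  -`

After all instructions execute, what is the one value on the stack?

3   : 3
2   : 3 2
mod : 1
9   : 1 9
dup : 1 9 9
-   : 1 0
-   : 1

1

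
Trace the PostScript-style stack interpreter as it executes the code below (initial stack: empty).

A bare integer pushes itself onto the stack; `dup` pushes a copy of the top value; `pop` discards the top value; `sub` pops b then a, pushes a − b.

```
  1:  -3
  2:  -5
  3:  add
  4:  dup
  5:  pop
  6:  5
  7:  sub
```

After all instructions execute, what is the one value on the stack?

-13

-3  → -3
-5  → -3 -5
add → -8
dup → -8 -8
pop → -8
5   → -8 5
sub → -13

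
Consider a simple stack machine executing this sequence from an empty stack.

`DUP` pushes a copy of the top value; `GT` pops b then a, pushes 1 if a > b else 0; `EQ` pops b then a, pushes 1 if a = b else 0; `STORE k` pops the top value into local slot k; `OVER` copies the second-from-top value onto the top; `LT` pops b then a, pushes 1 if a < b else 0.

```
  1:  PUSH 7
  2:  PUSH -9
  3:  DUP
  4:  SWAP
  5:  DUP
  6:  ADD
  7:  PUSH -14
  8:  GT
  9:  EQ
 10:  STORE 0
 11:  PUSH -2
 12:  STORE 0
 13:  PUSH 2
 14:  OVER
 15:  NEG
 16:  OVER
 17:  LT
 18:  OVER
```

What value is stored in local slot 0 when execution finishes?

PUSH 7   -> 7
PUSH -9  -> 7 -9
DUP      -> 7 -9 -9
SWAP     -> 7 -9 -9
DUP      -> 7 -9 -9 -9
ADD      -> 7 -9 -18
PUSH -14 -> 7 -9 -18 -14
GT       -> 7 -9 0
EQ       -> 7 0
STORE 0  -> 7
PUSH -2  -> 7 -2
STORE 0  -> 7
PUSH 2   -> 7 2
OVER     -> 7 2 7
NEG      -> 7 2 -7
OVER     -> 7 2 -7 2
LT       -> 7 2 1
OVER     -> 7 2 1 2

-2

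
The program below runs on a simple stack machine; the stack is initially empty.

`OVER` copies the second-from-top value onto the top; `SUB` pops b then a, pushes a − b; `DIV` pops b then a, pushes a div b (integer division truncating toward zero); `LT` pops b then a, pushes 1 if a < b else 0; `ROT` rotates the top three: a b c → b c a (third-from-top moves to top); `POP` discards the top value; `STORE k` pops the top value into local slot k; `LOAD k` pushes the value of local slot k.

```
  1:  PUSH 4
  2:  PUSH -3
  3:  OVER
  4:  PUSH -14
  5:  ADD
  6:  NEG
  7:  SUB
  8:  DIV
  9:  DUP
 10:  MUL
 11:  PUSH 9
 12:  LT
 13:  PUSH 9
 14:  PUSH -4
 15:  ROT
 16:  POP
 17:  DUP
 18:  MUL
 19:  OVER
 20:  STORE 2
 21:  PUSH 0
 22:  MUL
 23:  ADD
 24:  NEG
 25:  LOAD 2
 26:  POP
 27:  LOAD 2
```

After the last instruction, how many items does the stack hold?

PUSH 4   → [4]
PUSH -3  → [4, -3]
OVER     → [4, -3, 4]
PUSH -14 → [4, -3, 4, -14]
ADD      → [4, -3, -10]
NEG      → [4, -3, 10]
SUB      → [4, -13]
DIV      → [0]
DUP      → [0, 0]
MUL      → [0]
PUSH 9   → [0, 9]
LT       → [1]
PUSH 9   → [1, 9]
PUSH -4  → [1, 9, -4]
ROT      → [9, -4, 1]
POP      → [9, -4]
DUP      → [9, -4, -4]
MUL      → [9, 16]
OVER     → [9, 16, 9]
STORE 2  → [9, 16]
PUSH 0   → [9, 16, 0]
MUL      → [9, 0]
ADD      → [9]
NEG      → [-9]
LOAD 2   → [-9, 9]
POP      → [-9]
LOAD 2   → [-9, 9]

2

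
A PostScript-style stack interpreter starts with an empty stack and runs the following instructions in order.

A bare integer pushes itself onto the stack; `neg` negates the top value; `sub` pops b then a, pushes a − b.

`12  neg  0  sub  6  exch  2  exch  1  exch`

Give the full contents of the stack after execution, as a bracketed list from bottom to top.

12   : [12]
neg  : [-12]
0    : [-12, 0]
sub  : [-12]
6    : [-12, 6]
exch : [6, -12]
2    : [6, -12, 2]
exch : [6, 2, -12]
1    : [6, 2, -12, 1]
exch : [6, 2, 1, -12]

[6, 2, 1, -12]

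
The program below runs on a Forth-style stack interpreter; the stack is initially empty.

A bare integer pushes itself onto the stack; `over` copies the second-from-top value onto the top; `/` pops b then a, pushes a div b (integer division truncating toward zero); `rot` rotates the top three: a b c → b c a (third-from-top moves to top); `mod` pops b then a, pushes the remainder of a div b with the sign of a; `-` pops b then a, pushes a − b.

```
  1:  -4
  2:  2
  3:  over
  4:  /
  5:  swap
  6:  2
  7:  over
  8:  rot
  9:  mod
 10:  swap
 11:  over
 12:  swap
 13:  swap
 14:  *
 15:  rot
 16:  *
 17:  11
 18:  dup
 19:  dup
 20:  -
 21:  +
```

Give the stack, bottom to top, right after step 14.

[0, 0, 0]

-4    [-4]
2     [-4, 2]
over  [-4, 2, -4]
/     [-4, 0]
swap  [0, -4]
2     [0, -4, 2]
over  [0, -4, 2, -4]
rot   [0, 2, -4, -4]
mod   [0, 2, 0]
swap  [0, 0, 2]
over  [0, 0, 2, 0]
swap  [0, 0, 0, 2]
swap  [0, 0, 2, 0]
*     [0, 0, 0]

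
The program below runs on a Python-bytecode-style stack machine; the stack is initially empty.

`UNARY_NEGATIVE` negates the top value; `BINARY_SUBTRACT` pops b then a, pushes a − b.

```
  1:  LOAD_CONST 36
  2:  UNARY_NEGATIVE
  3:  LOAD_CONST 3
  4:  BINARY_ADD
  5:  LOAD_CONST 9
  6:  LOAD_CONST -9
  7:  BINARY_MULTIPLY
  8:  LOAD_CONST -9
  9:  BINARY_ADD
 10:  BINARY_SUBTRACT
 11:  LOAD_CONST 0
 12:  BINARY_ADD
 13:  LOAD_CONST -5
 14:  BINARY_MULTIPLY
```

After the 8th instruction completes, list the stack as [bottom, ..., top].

LOAD_CONST 36   → 36
UNARY_NEGATIVE  → -36
LOAD_CONST 3    → -36 3
BINARY_ADD      → -33
LOAD_CONST 9    → -33 9
LOAD_CONST -9   → -33 9 -9
BINARY_MULTIPLY → -33 -81
LOAD_CONST -9   → -33 -81 -9

[-33, -81, -9]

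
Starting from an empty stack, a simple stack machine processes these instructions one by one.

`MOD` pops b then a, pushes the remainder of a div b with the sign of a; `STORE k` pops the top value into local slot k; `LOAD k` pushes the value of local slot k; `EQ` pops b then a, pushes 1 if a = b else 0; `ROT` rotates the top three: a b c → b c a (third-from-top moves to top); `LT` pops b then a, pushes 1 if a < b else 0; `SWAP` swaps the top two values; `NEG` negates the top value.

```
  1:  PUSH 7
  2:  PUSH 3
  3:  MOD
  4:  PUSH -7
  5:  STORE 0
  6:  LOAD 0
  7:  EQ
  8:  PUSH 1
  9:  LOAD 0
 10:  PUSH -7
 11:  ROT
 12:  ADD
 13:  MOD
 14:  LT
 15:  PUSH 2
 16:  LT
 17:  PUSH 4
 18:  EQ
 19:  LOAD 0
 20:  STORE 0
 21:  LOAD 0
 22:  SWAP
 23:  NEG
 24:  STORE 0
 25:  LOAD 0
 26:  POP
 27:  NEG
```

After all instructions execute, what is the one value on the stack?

7

PUSH 7  -> [7]
PUSH 3  -> [7, 3]
MOD     -> [1]
PUSH -7 -> [1, -7]
STORE 0 -> [1]
LOAD 0  -> [1, -7]
EQ      -> [0]
PUSH 1  -> [0, 1]
LOAD 0  -> [0, 1, -7]
PUSH -7 -> [0, 1, -7, -7]
ROT     -> [0, -7, -7, 1]
ADD     -> [0, -7, -6]
MOD     -> [0, -1]
LT      -> [0]
PUSH 2  -> [0, 2]
LT      -> [1]
PUSH 4  -> [1, 4]
EQ      -> [0]
LOAD 0  -> [0, -7]
STORE 0 -> [0]
LOAD 0  -> [0, -7]
SWAP    -> [-7, 0]
NEG     -> [-7, 0]
STORE 0 -> [-7]
LOAD 0  -> [-7, 0]
POP     -> [-7]
NEG     -> [7]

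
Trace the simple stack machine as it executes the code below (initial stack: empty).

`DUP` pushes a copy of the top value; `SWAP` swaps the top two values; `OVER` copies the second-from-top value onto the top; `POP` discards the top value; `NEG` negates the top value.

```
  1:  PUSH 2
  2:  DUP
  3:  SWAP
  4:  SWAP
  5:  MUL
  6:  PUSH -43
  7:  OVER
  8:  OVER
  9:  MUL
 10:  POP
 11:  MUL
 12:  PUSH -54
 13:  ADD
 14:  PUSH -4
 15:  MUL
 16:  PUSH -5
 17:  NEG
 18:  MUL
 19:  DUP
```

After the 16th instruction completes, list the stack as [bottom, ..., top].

[904, -5]

PUSH 2   : [2]
DUP      : [2, 2]
SWAP     : [2, 2]
SWAP     : [2, 2]
MUL      : [4]
PUSH -43 : [4, -43]
OVER     : [4, -43, 4]
OVER     : [4, -43, 4, -43]
MUL      : [4, -43, -172]
POP      : [4, -43]
MUL      : [-172]
PUSH -54 : [-172, -54]
ADD      : [-226]
PUSH -4  : [-226, -4]
MUL      : [904]
PUSH -5  : [904, -5]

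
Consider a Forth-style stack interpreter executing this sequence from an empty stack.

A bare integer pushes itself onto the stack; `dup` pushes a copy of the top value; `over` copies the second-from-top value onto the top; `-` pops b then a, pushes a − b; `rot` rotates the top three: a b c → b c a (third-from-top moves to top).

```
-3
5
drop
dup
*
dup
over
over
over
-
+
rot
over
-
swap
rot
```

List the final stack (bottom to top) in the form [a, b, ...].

[0, 9, 9]

-3   : -3
5    : -3 5
drop : -3
dup  : -3 -3
*    : 9
dup  : 9 9
over : 9 9 9
over : 9 9 9 9
over : 9 9 9 9 9
-    : 9 9 9 0
+    : 9 9 9
rot  : 9 9 9
over : 9 9 9 9
-    : 9 9 0
swap : 9 0 9
rot  : 0 9 9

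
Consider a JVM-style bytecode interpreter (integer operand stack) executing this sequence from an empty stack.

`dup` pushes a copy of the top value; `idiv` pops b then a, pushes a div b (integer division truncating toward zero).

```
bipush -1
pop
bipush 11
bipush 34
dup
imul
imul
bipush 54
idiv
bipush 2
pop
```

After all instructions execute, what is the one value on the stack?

bipush -1 : [-1]
pop       : []
bipush 11 : [11]
bipush 34 : [11, 34]
dup       : [11, 34, 34]
imul      : [11, 1156]
imul      : [12716]
bipush 54 : [12716, 54]
idiv      : [235]
bipush 2  : [235, 2]
pop       : [235]

235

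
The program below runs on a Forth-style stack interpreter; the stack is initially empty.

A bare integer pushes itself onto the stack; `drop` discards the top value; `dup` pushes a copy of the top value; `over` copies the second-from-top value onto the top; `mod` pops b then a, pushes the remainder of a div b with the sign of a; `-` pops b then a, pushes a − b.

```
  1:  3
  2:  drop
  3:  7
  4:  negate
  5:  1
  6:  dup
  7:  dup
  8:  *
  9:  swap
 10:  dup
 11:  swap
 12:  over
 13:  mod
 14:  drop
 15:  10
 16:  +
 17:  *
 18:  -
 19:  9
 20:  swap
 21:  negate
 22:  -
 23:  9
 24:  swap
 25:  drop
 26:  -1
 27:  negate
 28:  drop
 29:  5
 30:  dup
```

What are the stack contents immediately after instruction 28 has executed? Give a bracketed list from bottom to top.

3       3
drop    (empty)
7       7
negate  -7
1       -7 1
dup     -7 1 1
dup     -7 1 1 1
*       -7 1 1
swap    -7 1 1
dup     -7 1 1 1
swap    -7 1 1 1
over    -7 1 1 1 1
mod     -7 1 1 0
drop    -7 1 1
10      -7 1 1 10
+       -7 1 11
*       -7 11
-       -18
9       -18 9
swap    9 -18
negate  9 18
-       -9
9       -9 9
swap    9 -9
drop    9
-1      9 -1
negate  9 1
drop    9

[9]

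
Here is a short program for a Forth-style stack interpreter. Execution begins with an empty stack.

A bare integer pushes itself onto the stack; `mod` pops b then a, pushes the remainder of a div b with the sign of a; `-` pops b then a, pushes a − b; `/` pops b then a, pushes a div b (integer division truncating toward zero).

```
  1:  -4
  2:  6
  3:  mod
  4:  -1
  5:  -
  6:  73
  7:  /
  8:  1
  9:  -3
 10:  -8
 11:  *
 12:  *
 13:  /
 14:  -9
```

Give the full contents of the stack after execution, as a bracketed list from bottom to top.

-4  -> -4
6   -> -4 6
mod -> -4
-1  -> -4 -1
-   -> -3
73  -> -3 73
/   -> 0
1   -> 0 1
-3  -> 0 1 -3
-8  -> 0 1 -3 -8
*   -> 0 1 24
*   -> 0 24
/   -> 0
-9  -> 0 -9

[0, -9]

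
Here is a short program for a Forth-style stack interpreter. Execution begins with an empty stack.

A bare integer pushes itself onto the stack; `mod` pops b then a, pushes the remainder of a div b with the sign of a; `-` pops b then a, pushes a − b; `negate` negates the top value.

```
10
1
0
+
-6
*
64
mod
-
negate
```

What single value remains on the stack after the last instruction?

10     : [10]
1      : [10, 1]
0      : [10, 1, 0]
+      : [10, 1]
-6     : [10, 1, -6]
*      : [10, -6]
64     : [10, -6, 64]
mod    : [10, -6]
-      : [16]
negate : [-16]

-16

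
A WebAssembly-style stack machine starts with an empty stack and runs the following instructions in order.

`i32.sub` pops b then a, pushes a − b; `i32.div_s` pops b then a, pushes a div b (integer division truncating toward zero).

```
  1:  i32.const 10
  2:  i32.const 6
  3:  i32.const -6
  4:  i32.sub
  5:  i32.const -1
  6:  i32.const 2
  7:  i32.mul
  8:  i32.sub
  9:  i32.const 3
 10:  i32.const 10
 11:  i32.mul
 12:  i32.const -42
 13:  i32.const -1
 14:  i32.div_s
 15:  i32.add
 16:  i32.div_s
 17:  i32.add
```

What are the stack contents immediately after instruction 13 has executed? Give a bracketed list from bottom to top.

[10, 14, 30, -42, -1]

i32.const 10  -> [10]
i32.const 6   -> [10, 6]
i32.const -6  -> [10, 6, -6]
i32.sub       -> [10, 12]
i32.const -1  -> [10, 12, -1]
i32.const 2   -> [10, 12, -1, 2]
i32.mul       -> [10, 12, -2]
i32.sub       -> [10, 14]
i32.const 3   -> [10, 14, 3]
i32.const 10  -> [10, 14, 3, 10]
i32.mul       -> [10, 14, 30]
i32.const -42 -> [10, 14, 30, -42]
i32.const -1  -> [10, 14, 30, -42, -1]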